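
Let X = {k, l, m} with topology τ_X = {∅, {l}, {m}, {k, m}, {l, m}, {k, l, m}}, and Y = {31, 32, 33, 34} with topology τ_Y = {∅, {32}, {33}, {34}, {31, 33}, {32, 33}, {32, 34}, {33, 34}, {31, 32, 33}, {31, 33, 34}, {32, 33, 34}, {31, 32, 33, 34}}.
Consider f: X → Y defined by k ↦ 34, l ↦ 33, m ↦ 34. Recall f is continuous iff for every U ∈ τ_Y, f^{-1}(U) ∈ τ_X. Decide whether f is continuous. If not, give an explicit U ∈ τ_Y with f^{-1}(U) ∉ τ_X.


f IS continuous.

Compute f^{-1}(U) for each U ∈ τ_Y:
  U = ∅: f^{-1}(U) = ∅ ∈ τ_X ✓.
  U = {32}: f^{-1}(U) = ∅ ∈ τ_X ✓.
  U = {33}: f^{-1}(U) = {l} ∈ τ_X ✓.
  U = {34}: f^{-1}(U) = {k, m} ∈ τ_X ✓.
  U = {31, 33}: f^{-1}(U) = {l} ∈ τ_X ✓.
  U = {32, 33}: f^{-1}(U) = {l} ∈ τ_X ✓.
  U = {32, 34}: f^{-1}(U) = {k, m} ∈ τ_X ✓.
  U = {33, 34}: f^{-1}(U) = {k, l, m} ∈ τ_X ✓.
  U = {31, 32, 33}: f^{-1}(U) = {l} ∈ τ_X ✓.
  U = {31, 33, 34}: f^{-1}(U) = {k, l, m} ∈ τ_X ✓.
  U = {32, 33, 34}: f^{-1}(U) = {k, l, m} ∈ τ_X ✓.
  U = {31, 32, 33, 34}: f^{-1}(U) = {k, l, m} ∈ τ_X ✓.
Every preimage lies in τ_X, so f IS continuous.


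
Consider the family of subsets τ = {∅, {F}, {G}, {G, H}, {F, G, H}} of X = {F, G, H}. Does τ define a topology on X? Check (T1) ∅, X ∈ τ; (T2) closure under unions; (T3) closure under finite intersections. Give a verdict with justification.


τ is NOT a topology on X.

Axiom (T1): ∅ ∈ τ? Yes; X ∈ τ? Yes.
Axiom (T2/T3): check pairwise unions and intersections of members of τ.
Counterexample for (T2): {F} ∪ {G} = {F, G} ∉ τ. Therefore τ is NOT a topology.


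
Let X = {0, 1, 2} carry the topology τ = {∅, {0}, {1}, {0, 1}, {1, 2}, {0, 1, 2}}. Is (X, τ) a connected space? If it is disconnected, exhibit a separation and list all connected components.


(X, τ) is disconnected; components = [{0}, {1, 2}].

Find clopen sets (U ∈ τ with X ∖ U ∈ τ):
  U = ∅, X ∖ U = {0, 1, 2} — both open, so U is clopen.
  U = {0}, X ∖ U = {1, 2} — both open, so U is clopen.
  U = {1, 2}, X ∖ U = {0} — both open, so U is clopen.
  U = {0, 1, 2}, X ∖ U = ∅ — both open, so U is clopen.
Nontrivial clopen(s) exist: e.g. {1, 2}. So (X, τ) is disconnected.
Compute connected components by grouping points that agree on all clopens:
  component: {0}
  component: {1, 2}


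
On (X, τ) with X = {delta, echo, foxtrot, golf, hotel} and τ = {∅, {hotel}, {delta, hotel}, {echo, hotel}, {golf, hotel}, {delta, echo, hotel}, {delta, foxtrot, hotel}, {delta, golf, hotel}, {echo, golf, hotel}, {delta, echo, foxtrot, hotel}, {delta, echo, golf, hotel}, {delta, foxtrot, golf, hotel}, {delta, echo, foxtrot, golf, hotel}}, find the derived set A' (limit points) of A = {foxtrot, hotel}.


A' = {delta, echo, foxtrot, golf}

For each x ∈ X, list the open sets U ∈ τ with x ∈ U, then check whether U ∩ (A ∖ {x}) ≠ ∅ for every such U.
  x = delta: opens ∋ x are {delta, hotel}, {delta, echo, hotel}, {delta, foxtrot, hotel}, {delta, golf, hotel}, {delta, echo, foxtrot, hotel}, {delta, echo, golf, hotel}, {delta, foxtrot, golf, hotel}, {delta, echo, foxtrot, golf, hotel}; each meets A ∖ {delta}, so x IS a limit point.
  x = echo: opens ∋ x are {echo, hotel}, {delta, echo, hotel}, {echo, golf, hotel}, {delta, echo, foxtrot, hotel}, {delta, echo, golf, hotel}, {delta, echo, foxtrot, golf, hotel}; each meets A ∖ {echo}, so x IS a limit point.
  x = foxtrot: opens ∋ x are {delta, foxtrot, hotel}, {delta, echo, foxtrot, hotel}, {delta, foxtrot, golf, hotel}, {delta, echo, foxtrot, golf, hotel}; each meets A ∖ {foxtrot}, so x IS a limit point.
  x = golf: opens ∋ x are {golf, hotel}, {delta, golf, hotel}, {echo, golf, hotel}, {delta, echo, golf, hotel}, {delta, foxtrot, golf, hotel}, {delta, echo, foxtrot, golf, hotel}; each meets A ∖ {golf}, so x IS a limit point.
  x = hotel: open {hotel} ∋ x has {hotel} ∩ (A ∖ {hotel}) = ∅, so x is NOT a limit point.
Collecting: A' = {delta, echo, foxtrot, golf}.


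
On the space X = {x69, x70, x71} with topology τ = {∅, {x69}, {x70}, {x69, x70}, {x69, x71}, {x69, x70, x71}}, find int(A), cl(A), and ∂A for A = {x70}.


int(A) = {x70}, cl(A) = {x70}, ∂A = ∅.

Closed sets in (X, τ) are complements of opens:
  closed(X, τ) = {∅, {x70}, {x71}, {x69, x71}, {x70, x71}, {x69, x70, x71}}.
int(A) = ⋃ {U ∈ τ : U ⊆ A}. Opens contained in A: ∅, {x70}.
Taking the union of these: int(A) = {x70}.
cl(A) = ⋂ {C closed : A ⊆ C}. Closed sets containing A: {x70}, {x70, x71}, {x69, x70, x71}.
Intersecting these: cl(A) = {x70}.
∂A = cl(A) ∖ int(A) = {x70} ∖ {x70} = ∅.


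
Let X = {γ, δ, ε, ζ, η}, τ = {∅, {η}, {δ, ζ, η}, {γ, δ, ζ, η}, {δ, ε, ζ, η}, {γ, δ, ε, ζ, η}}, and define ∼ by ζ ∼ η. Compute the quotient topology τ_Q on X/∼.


X/∼ = {[γ], [δ], [ε], [ζ=η]}; |τ_Q| = 5.

Equivalence classes: [γ], [δ], [ε], [ζ=η].
Quotient map π: X → X/∼ sends γ ↦ [γ], δ ↦ [δ], ε ↦ [ε], ζ ↦ [ζ=η], η ↦ [ζ=η].
For each subset V ⊆ X/∼, compute π^{-1}(V) ⊆ X and check whether π^{-1}(V) ∈ τ. V is open in τ_Q iff π^{-1}(V) ∈ τ.
  V = {}: π^{-1}(V) = ∅ ∈ τ ✓.
  V = {[γ]}: π^{-1}(V) = {γ} ∉ τ ✗.
  V = {[δ]}: π^{-1}(V) = {δ} ∉ τ ✗.
  V = {[γ], [δ]}: π^{-1}(V) = {γ, δ} ∉ τ ✗.
  V = {[ε]}: π^{-1}(V) = {ε} ∉ τ ✗.
  V = {[γ], [ε]}: π^{-1}(V) = {γ, ε} ∉ τ ✗.
  V = {[δ], [ε]}: π^{-1}(V) = {δ, ε} ∉ τ ✗.
  V = {[γ], [δ], [ε]}: π^{-1}(V) = {γ, δ, ε} ∉ τ ✗.
  V = {[ζ=η]}: π^{-1}(V) = {ζ, η} ∉ τ ✗.
  V = {[γ], [ζ=η]}: π^{-1}(V) = {γ, ζ, η} ∉ τ ✗.
  V = {[δ], [ζ=η]}: π^{-1}(V) = {δ, ζ, η} ∈ τ ✓.
  V = {[γ], [δ], [ζ=η]}: π^{-1}(V) = {γ, δ, ζ, η} ∈ τ ✓.
  V = {[ε], [ζ=η]}: π^{-1}(V) = {ε, ζ, η} ∉ τ ✗.
  V = {[γ], [ε], [ζ=η]}: π^{-1}(V) = {γ, ε, ζ, η} ∉ τ ✗.
  V = {[δ], [ε], [ζ=η]}: π^{-1}(V) = {δ, ε, ζ, η} ∈ τ ✓.
  V = {[γ], [δ], [ε], [ζ=η]}: π^{-1}(V) = {γ, δ, ε, ζ, η} ∈ τ ✓.
Open sets in the quotient: τ_Q = {{}, {[δ], [ζ=η]}, {[γ], [δ], [ζ=η]}, {[δ], [ε], [ζ=η]}, {[γ], [δ], [ε], [ζ=η]}} (5 elements).


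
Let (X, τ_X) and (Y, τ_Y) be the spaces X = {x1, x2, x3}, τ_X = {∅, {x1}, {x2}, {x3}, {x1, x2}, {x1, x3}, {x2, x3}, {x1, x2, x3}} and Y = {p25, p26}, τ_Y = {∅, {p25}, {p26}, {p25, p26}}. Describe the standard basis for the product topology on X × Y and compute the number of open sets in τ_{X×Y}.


Basis B = {∅ × ∅, {x1} × {p25}, {x1} × {p26}, {x2} × {p25}, {x2} × {p26}, {x3} × {p25}, {x3} × {p26}, {x1} × {p25, p26}, {x1, x2} × {p25}, {x1, x3} × {p25}, {x1, x2} × {p26}, {x1, x3} × {p26}, {x2} × {p25, p26}, {x2, x3} × {p25}, {x2, x3} × {p26}, {x3} × {p25, p26}, {x1, x2, x3} × {p25}, {x1, x2, x3} × {p26}, {x1, x2} × {p25, p26}, {x1, x3} × {p25, p26}, {x2, x3} × {p25, p26}, {x1, x2, x3} × {p25, p26}}; |τ_{X×Y}| = 64.

Enumerate products U × V with U ∈ τ_X, V ∈ τ_Y (deduplicated):
  ∅ × ∅ = {} (∅)
  {x1} × {p25} = {(x1,p25)}
  {x1} × {p26} = {(x1,p26)}
  {x2} × {p25} = {(x2,p25)}
  {x2} × {p26} = {(x2,p26)}
  {x3} × {p25} = {(x3,p25)}
  {x3} × {p26} = {(x3,p26)}
  {x1} × {p25, p26} = {(x1,p25), (x1,p26)}
  {x1, x2} × {p25} = {(x1,p25), (x2,p25)}
  {x1, x3} × {p25} = {(x1,p25), (x3,p25)}
  {x1, x2} × {p26} = {(x1,p26), (x2,p26)}
  {x1, x3} × {p26} = {(x1,p26), (x3,p26)}
  {x2} × {p25, p26} = {(x2,p25), (x2,p26)}
  {x2, x3} × {p25} = {(x2,p25), (x3,p25)}
  {x2, x3} × {p26} = {(x2,p26), (x3,p26)}
  {x3} × {p25, p26} = {(x3,p25), (x3,p26)}
  {x1, x2, x3} × {p25} = {(x1,p25), (x2,p25), (x3,p25)}
  {x1, x2, x3} × {p26} = {(x1,p26), (x2,p26), (x3,p26)}
  {x1, x2} × {p25, p26} = {(x1,p25), (x1,p26), (x2,p25), (x2,p26)}
  {x1, x3} × {p25, p26} = {(x1,p25), (x1,p26), (x3,p25), (x3,p26)}
  {x2, x3} × {p25, p26} = {(x2,p25), (x2,p26), (x3,p25), (x3,p26)}
  {x1, x2, x3} × {p25, p26} = {(x1,p25), (x1,p26), (x2,p25), (x2,p26), (x3,p25), (x3,p26)}
These 22 distinct sets form the basis B.
Close under arbitrary unions to get τ_{X×Y}; counting gives |τ_{X×Y}| = 64.


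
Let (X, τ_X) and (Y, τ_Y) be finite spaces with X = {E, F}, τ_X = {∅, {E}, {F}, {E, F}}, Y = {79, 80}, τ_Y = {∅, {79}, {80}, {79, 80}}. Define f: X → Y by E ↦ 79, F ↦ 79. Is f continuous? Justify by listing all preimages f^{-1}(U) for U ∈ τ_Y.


f IS continuous.

Compute f^{-1}(U) for each U ∈ τ_Y:
  U = ∅: f^{-1}(U) = ∅ ∈ τ_X ✓.
  U = {79}: f^{-1}(U) = {E, F} ∈ τ_X ✓.
  U = {80}: f^{-1}(U) = ∅ ∈ τ_X ✓.
  U = {79, 80}: f^{-1}(U) = {E, F} ∈ τ_X ✓.
Every preimage lies in τ_X, so f IS continuous.


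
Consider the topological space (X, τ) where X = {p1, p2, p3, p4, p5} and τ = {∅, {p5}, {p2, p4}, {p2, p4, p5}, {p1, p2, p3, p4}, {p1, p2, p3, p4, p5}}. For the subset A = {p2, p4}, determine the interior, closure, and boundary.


int(A) = {p2, p4}, cl(A) = {p1, p2, p3, p4}, ∂A = {p1, p3}.

Closed sets in (X, τ) are complements of opens:
  closed(X, τ) = {∅, {p5}, {p1, p3}, {p1, p3, p5}, {p1, p2, p3, p4}, {p1, p2, p3, p4, p5}}.
int(A) = ⋃ {U ∈ τ : U ⊆ A}. Opens contained in A: ∅, {p2, p4}.
Taking the union of these: int(A) = {p2, p4}.
cl(A) = ⋂ {C closed : A ⊆ C}. Closed sets containing A: {p1, p2, p3, p4}, {p1, p2, p3, p4, p5}.
Intersecting these: cl(A) = {p1, p2, p3, p4}.
∂A = cl(A) ∖ int(A) = {p1, p2, p3, p4} ∖ {p2, p4} = {p1, p3}.


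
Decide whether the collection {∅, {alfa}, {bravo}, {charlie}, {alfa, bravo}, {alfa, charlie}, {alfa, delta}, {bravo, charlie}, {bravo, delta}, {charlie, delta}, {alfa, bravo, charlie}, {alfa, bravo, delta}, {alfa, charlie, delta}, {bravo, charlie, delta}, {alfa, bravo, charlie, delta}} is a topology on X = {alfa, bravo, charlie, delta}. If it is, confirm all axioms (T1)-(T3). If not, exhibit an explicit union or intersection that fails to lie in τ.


τ is NOT a topology on X.

Axiom (T1): ∅ ∈ τ? Yes; X ∈ τ? Yes.
Axiom (T2/T3): check pairwise unions and intersections of members of τ.
Counterexample for (T3): {alfa, delta} ∩ {bravo, delta} = {delta} ∉ τ. Therefore τ is NOT a topology.


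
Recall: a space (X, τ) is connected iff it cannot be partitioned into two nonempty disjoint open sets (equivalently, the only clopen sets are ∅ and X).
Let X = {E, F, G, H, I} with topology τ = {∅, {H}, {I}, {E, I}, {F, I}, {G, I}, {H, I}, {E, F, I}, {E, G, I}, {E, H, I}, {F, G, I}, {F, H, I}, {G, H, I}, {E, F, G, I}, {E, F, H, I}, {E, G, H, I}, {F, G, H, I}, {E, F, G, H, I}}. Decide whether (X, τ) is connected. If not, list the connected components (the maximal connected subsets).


(X, τ) is disconnected; components = [{H}, {E, F, G, I}].

Find clopen sets (U ∈ τ with X ∖ U ∈ τ):
  U = ∅, X ∖ U = {E, F, G, H, I} — both open, so U is clopen.
  U = {H}, X ∖ U = {E, F, G, I} — both open, so U is clopen.
  U = {E, F, G, I}, X ∖ U = {H} — both open, so U is clopen.
  U = {E, F, G, H, I}, X ∖ U = ∅ — both open, so U is clopen.
Nontrivial clopen(s) exist: e.g. {E, F, G, I}. So (X, τ) is disconnected.
Compute connected components by grouping points that agree on all clopens:
  component: {H}
  component: {E, F, G, I}


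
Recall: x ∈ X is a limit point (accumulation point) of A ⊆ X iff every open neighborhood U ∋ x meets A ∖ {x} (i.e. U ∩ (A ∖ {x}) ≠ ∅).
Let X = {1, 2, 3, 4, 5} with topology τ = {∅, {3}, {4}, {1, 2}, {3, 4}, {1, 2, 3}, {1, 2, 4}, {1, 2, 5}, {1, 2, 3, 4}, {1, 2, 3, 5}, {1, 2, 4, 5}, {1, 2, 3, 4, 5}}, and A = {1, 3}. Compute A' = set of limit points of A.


A' = {2, 5}

For each x ∈ X, list the open sets U ∈ τ with x ∈ U, then check whether U ∩ (A ∖ {x}) ≠ ∅ for every such U.
  x = 1: open {1, 2} ∋ x has {1, 2} ∩ (A ∖ {1}) = ∅, so x is NOT a limit point.
  x = 2: opens ∋ x are {1, 2}, {1, 2, 3}, {1, 2, 4}, {1, 2, 5}, {1, 2, 3, 4}, {1, 2, 3, 5}, {1, 2, 4, 5}, {1, 2, 3, 4, 5}; each meets A ∖ {2}, so x IS a limit point.
  x = 3: open {3} ∋ x has {3} ∩ (A ∖ {3}) = ∅, so x is NOT a limit point.
  x = 4: open {4} ∋ x has {4} ∩ (A ∖ {4}) = ∅, so x is NOT a limit point.
  x = 5: opens ∋ x are {1, 2, 5}, {1, 2, 3, 5}, {1, 2, 4, 5}, {1, 2, 3, 4, 5}; each meets A ∖ {5}, so x IS a limit point.
Collecting: A' = {2, 5}.


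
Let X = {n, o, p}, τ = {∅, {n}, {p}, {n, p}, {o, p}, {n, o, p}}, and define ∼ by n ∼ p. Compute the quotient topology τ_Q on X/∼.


X/∼ = {[n=p], [o]}; |τ_Q| = 3.

Equivalence classes: [n=p], [o].
Quotient map π: X → X/∼ sends n ↦ [n=p], o ↦ [o], p ↦ [n=p].
For each subset V ⊆ X/∼, compute π^{-1}(V) ⊆ X and check whether π^{-1}(V) ∈ τ. V is open in τ_Q iff π^{-1}(V) ∈ τ.
  V = {}: π^{-1}(V) = ∅ ∈ τ ✓.
  V = {[n=p]}: π^{-1}(V) = {n, p} ∈ τ ✓.
  V = {[o]}: π^{-1}(V) = {o} ∉ τ ✗.
  V = {[n=p], [o]}: π^{-1}(V) = {n, o, p} ∈ τ ✓.
Open sets in the quotient: τ_Q = {{}, {[n=p]}, {[n=p], [o]}} (3 elements).


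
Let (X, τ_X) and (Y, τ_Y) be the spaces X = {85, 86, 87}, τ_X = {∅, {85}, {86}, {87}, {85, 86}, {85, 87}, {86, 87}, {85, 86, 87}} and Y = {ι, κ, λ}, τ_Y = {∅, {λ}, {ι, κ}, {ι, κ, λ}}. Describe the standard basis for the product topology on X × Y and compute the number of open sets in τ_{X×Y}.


Basis B = {∅ × ∅, {85} × {λ}, {86} × {λ}, {87} × {λ}, {85} × {ι, κ}, {85, 86} × {λ}, {85, 87} × {λ}, {86} × {ι, κ}, {86, 87} × {λ}, {87} × {ι, κ}, {85} × {ι, κ, λ}, {85, 86, 87} × {λ}, {86} × {ι, κ, λ}, {87} × {ι, κ, λ}, {85, 86} × {ι, κ}, {85, 87} × {ι, κ}, {86, 87} × {ι, κ}, {85, 86} × {ι, κ, λ}, {85, 87} × {ι, κ, λ}, {85, 86, 87} × {ι, κ}, {86, 87} × {ι, κ, λ}, {85, 86, 87} × {ι, κ, λ}}; |τ_{X×Y}| = 64.

Enumerate products U × V with U ∈ τ_X, V ∈ τ_Y (deduplicated):
  ∅ × ∅ = {} (∅)
  {85} × {λ} = {(85,λ)}
  {86} × {λ} = {(86,λ)}
  {87} × {λ} = {(87,λ)}
  {85} × {ι, κ} = {(85,ι), (85,κ)}
  {85, 86} × {λ} = {(85,λ), (86,λ)}
  {85, 87} × {λ} = {(85,λ), (87,λ)}
  {86} × {ι, κ} = {(86,ι), (86,κ)}
  {86, 87} × {λ} = {(86,λ), (87,λ)}
  {87} × {ι, κ} = {(87,ι), (87,κ)}
  {85} × {ι, κ, λ} = {(85,ι), (85,κ), (85,λ)}
  {85, 86, 87} × {λ} = {(85,λ), (86,λ), (87,λ)}
  {86} × {ι, κ, λ} = {(86,ι), (86,κ), (86,λ)}
  {87} × {ι, κ, λ} = {(87,ι), (87,κ), (87,λ)}
  {85, 86} × {ι, κ} = {(85,ι), (85,κ), (86,ι), (86,κ)}
  {85, 87} × {ι, κ} = {(85,ι), (85,κ), (87,ι), (87,κ)}
  {86, 87} × {ι, κ} = {(86,ι), (86,κ), (87,ι), (87,κ)}
  {85, 86} × {ι, κ, λ} = {(85,ι), (85,κ), (85,λ), (86,ι), (86,κ), (86,λ)}
  {85, 87} × {ι, κ, λ} = {(85,ι), (85,κ), (85,λ), (87,ι), (87,κ), (87,λ)}
  {85, 86, 87} × {ι, κ} = {(85,ι), (85,κ), (86,ι), (86,κ), (87,ι), (87,κ)}
  {86, 87} × {ι, κ, λ} = {(86,ι), (86,κ), (86,λ), (87,ι), (87,κ), (87,λ)}
  {85, 86, 87} × {ι, κ, λ} = {(85,ι), (85,κ), (85,λ), (86,ι), (86,κ), (86,λ), (87,ι), (87,κ), (87,λ)}
These 22 distinct sets form the basis B.
Close under arbitrary unions to get τ_{X×Y}; counting gives |τ_{X×Y}| = 64.


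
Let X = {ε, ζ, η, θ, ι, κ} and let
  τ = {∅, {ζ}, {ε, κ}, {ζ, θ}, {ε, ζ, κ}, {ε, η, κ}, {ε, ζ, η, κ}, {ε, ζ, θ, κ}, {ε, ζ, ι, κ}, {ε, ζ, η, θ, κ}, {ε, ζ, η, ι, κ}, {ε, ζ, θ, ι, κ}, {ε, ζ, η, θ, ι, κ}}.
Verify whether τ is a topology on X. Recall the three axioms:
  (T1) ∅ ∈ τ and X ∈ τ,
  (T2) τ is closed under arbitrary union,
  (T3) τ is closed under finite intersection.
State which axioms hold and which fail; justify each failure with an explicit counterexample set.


τ IS a topology on X.

Axiom (T1): ∅ ∈ τ? Yes; X ∈ τ? Yes.
Axiom (T2/T3): check pairwise unions and intersections of members of τ.
All pairwise intersections and unions checked — each lies in τ. Therefore τ satisfies (T1), (T2), (T3): it IS a topology on X.


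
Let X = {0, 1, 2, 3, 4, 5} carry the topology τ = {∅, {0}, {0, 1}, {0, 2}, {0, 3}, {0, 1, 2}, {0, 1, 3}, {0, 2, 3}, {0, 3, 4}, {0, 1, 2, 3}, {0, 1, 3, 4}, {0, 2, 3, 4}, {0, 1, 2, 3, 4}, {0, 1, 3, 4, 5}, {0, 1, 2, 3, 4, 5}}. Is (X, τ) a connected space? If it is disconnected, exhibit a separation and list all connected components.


(X, τ) is connected.

Find clopen sets (U ∈ τ with X ∖ U ∈ τ):
  U = ∅, X ∖ U = {0, 1, 2, 3, 4, 5} — both open, so U is clopen.
  U = {0, 1, 2, 3, 4, 5}, X ∖ U = ∅ — both open, so U is clopen.
Only trivial clopens (∅ and X) exist, so (X, τ) is connected.
Compute connected components by grouping points that agree on all clopens:
  component: {0, 1, 2, 3, 4, 5}


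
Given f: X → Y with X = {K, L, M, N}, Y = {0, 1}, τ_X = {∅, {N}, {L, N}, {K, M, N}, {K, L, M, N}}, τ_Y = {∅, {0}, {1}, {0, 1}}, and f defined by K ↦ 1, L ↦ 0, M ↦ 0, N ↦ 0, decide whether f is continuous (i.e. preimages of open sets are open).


f is NOT continuous.

Compute f^{-1}(U) for each U ∈ τ_Y:
  U = ∅: f^{-1}(U) = ∅ ∈ τ_X ✓.
  U = {0}: f^{-1}(U) = {L, M, N} ∉ τ_X ✗.
  U = {1}: f^{-1}(U) = {K} ∉ τ_X ✗.
  U = {0, 1}: f^{-1}(U) = {K, L, M, N} ∈ τ_X ✓.
Found U = {0} with f^{-1}(U) = {L, M, N} not in τ_X. Therefore f is NOT continuous.


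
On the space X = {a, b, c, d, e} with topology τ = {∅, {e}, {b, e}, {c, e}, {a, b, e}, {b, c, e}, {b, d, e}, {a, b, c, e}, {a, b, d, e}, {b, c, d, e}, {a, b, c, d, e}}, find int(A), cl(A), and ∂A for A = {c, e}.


int(A) = {c, e}, cl(A) = {a, b, c, d, e}, ∂A = {a, b, d}.

Closed sets in (X, τ) are complements of opens:
  closed(X, τ) = {∅, {a}, {c}, {d}, {a, c}, {a, d}, {c, d}, {a, b, d}, {a, c, d}, {a, b, c, d}, {a, b, c, d, e}}.
int(A) = ⋃ {U ∈ τ : U ⊆ A}. Opens contained in A: ∅, {e}, {c, e}.
Taking the union of these: int(A) = {c, e}.
cl(A) = ⋂ {C closed : A ⊆ C}. Closed sets containing A: {a, b, c, d, e}.
Intersecting these: cl(A) = {a, b, c, d, e}.
∂A = cl(A) ∖ int(A) = {a, b, c, d, e} ∖ {c, e} = {a, b, d}.


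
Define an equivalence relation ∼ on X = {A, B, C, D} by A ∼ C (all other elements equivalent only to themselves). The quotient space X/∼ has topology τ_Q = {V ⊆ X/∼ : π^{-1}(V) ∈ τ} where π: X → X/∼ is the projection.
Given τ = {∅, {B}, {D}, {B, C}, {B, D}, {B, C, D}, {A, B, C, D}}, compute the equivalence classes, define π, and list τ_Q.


X/∼ = {[A=C], [B], [D]}; |τ_Q| = 5.

Equivalence classes: [A=C], [B], [D].
Quotient map π: X → X/∼ sends A ↦ [A=C], B ↦ [B], C ↦ [A=C], D ↦ [D].
For each subset V ⊆ X/∼, compute π^{-1}(V) ⊆ X and check whether π^{-1}(V) ∈ τ. V is open in τ_Q iff π^{-1}(V) ∈ τ.
  V = {}: π^{-1}(V) = ∅ ∈ τ ✓.
  V = {[A=C]}: π^{-1}(V) = {A, C} ∉ τ ✗.
  V = {[B]}: π^{-1}(V) = {B} ∈ τ ✓.
  V = {[A=C], [B]}: π^{-1}(V) = {A, B, C} ∉ τ ✗.
  V = {[D]}: π^{-1}(V) = {D} ∈ τ ✓.
  V = {[A=C], [D]}: π^{-1}(V) = {A, C, D} ∉ τ ✗.
  V = {[B], [D]}: π^{-1}(V) = {B, D} ∈ τ ✓.
  V = {[A=C], [B], [D]}: π^{-1}(V) = {A, B, C, D} ∈ τ ✓.
Open sets in the quotient: τ_Q = {{}, {[B]}, {[D]}, {[B], [D]}, {[A=C], [B], [D]}} (5 elements).


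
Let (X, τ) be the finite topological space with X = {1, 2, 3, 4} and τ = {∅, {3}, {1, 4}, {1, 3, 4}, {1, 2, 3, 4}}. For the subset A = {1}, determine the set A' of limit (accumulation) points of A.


A' = {2, 4}

For each x ∈ X, list the open sets U ∈ τ with x ∈ U, then check whether U ∩ (A ∖ {x}) ≠ ∅ for every such U.
  x = 1: open {1, 4} ∋ x has {1, 4} ∩ (A ∖ {1}) = ∅, so x is NOT a limit point.
  x = 2: opens ∋ x are {1, 2, 3, 4}; each meets A ∖ {2}, so x IS a limit point.
  x = 3: open {3} ∋ x has {3} ∩ (A ∖ {3}) = ∅, so x is NOT a limit point.
  x = 4: opens ∋ x are {1, 4}, {1, 3, 4}, {1, 2, 3, 4}; each meets A ∖ {4}, so x IS a limit point.
Collecting: A' = {2, 4}.


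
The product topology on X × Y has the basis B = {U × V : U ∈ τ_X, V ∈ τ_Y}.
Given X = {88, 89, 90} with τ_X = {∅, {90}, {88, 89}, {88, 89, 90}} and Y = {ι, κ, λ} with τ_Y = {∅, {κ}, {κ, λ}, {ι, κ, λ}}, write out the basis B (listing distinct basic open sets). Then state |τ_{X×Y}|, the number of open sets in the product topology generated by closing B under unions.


Basis B = {∅ × ∅, {90} × {κ}, {88, 89} × {κ}, {90} × {κ, λ}, {88, 89, 90} × {κ}, {90} × {ι, κ, λ}, {88, 89} × {κ, λ}, {88, 89} × {ι, κ, λ}, {88, 89, 90} × {κ, λ}, {88, 89, 90} × {ι, κ, λ}}; |τ_{X×Y}| = 16.

Enumerate products U × V with U ∈ τ_X, V ∈ τ_Y (deduplicated):
  ∅ × ∅ = {} (∅)
  {90} × {κ} = {(90,κ)}
  {88, 89} × {κ} = {(88,κ), (89,κ)}
  {90} × {κ, λ} = {(90,κ), (90,λ)}
  {88, 89, 90} × {κ} = {(88,κ), (89,κ), (90,κ)}
  {90} × {ι, κ, λ} = {(90,ι), (90,κ), (90,λ)}
  {88, 89} × {κ, λ} = {(88,κ), (88,λ), (89,κ), (89,λ)}
  {88, 89} × {ι, κ, λ} = {(88,ι), (88,κ), (88,λ), (89,ι), (89,κ), (89,λ)}
  {88, 89, 90} × {κ, λ} = {(88,κ), (88,λ), (89,κ), (89,λ), (90,κ), (90,λ)}
  {88, 89, 90} × {ι, κ, λ} = {(88,ι), (88,κ), (88,λ), (89,ι), (89,κ), (89,λ), (90,ι), (90,κ), (90,λ)}
These 10 distinct sets form the basis B.
Close under arbitrary unions to get τ_{X×Y}; counting gives |τ_{X×Y}| = 16.


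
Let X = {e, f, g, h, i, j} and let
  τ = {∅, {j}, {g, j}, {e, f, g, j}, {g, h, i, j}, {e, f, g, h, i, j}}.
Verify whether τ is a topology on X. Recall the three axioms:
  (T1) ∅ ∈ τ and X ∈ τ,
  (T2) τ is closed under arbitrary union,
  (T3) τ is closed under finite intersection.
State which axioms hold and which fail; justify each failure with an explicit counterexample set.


τ IS a topology on X.

Axiom (T1): ∅ ∈ τ? Yes; X ∈ τ? Yes.
Axiom (T2/T3): check pairwise unions and intersections of members of τ.
All pairwise intersections and unions checked — each lies in τ. Therefore τ satisfies (T1), (T2), (T3): it IS a topology on X.


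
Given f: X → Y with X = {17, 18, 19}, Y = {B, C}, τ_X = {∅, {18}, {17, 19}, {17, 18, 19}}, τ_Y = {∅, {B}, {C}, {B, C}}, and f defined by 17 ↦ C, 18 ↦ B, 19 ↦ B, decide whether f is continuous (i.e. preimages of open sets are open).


f is NOT continuous.

Compute f^{-1}(U) for each U ∈ τ_Y:
  U = ∅: f^{-1}(U) = ∅ ∈ τ_X ✓.
  U = {B}: f^{-1}(U) = {18, 19} ∉ τ_X ✗.
  U = {C}: f^{-1}(U) = {17} ∉ τ_X ✗.
  U = {B, C}: f^{-1}(U) = {17, 18, 19} ∈ τ_X ✓.
Found U = {B} with f^{-1}(U) = {18, 19} not in τ_X. Therefore f is NOT continuous.


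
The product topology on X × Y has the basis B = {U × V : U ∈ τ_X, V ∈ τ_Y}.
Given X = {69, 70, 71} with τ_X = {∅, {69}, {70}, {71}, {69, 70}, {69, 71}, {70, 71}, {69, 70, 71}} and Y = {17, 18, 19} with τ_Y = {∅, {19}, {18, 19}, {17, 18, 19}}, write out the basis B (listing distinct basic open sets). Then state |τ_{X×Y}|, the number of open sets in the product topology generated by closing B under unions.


Basis B = {∅ × ∅, {69} × {19}, {70} × {19}, {71} × {19}, {69} × {18, 19}, {69, 70} × {19}, {69, 71} × {19}, {70} × {18, 19}, {70, 71} × {19}, {71} × {18, 19}, {69} × {17, 18, 19}, {69, 70, 71} × {19}, {70} × {17, 18, 19}, {71} × {17, 18, 19}, {69, 70} × {18, 19}, {69, 71} × {18, 19}, {70, 71} × {18, 19}, {69, 70} × {17, 18, 19}, {69, 71} × {17, 18, 19}, {69, 70, 71} × {18, 19}, {70, 71} × {17, 18, 19}, {69, 70, 71} × {17, 18, 19}}; |τ_{X×Y}| = 64.

Enumerate products U × V with U ∈ τ_X, V ∈ τ_Y (deduplicated):
  ∅ × ∅ = {} (∅)
  {69} × {19} = {(69,19)}
  {70} × {19} = {(70,19)}
  {71} × {19} = {(71,19)}
  {69} × {18, 19} = {(69,18), (69,19)}
  {69, 70} × {19} = {(69,19), (70,19)}
  {69, 71} × {19} = {(69,19), (71,19)}
  {70} × {18, 19} = {(70,18), (70,19)}
  {70, 71} × {19} = {(70,19), (71,19)}
  {71} × {18, 19} = {(71,18), (71,19)}
  {69} × {17, 18, 19} = {(69,17), (69,18), (69,19)}
  {69, 70, 71} × {19} = {(69,19), (70,19), (71,19)}
  {70} × {17, 18, 19} = {(70,17), (70,18), (70,19)}
  {71} × {17, 18, 19} = {(71,17), (71,18), (71,19)}
  {69, 70} × {18, 19} = {(69,18), (69,19), (70,18), (70,19)}
  {69, 71} × {18, 19} = {(69,18), (69,19), (71,18), (71,19)}
  {70, 71} × {18, 19} = {(70,18), (70,19), (71,18), (71,19)}
  {69, 70} × {17, 18, 19} = {(69,17), (69,18), (69,19), (70,17), (70,18), (70,19)}
  {69, 71} × {17, 18, 19} = {(69,17), (69,18), (69,19), (71,17), (71,18), (71,19)}
  {69, 70, 71} × {18, 19} = {(69,18), (69,19), (70,18), (70,19), (71,18), (71,19)}
  {70, 71} × {17, 18, 19} = {(70,17), (70,18), (70,19), (71,17), (71,18), (71,19)}
  {69, 70, 71} × {17, 18, 19} = {(69,17), (69,18), (69,19), (70,17), (70,18), (70,19), (71,17), (71,18), (71,19)}
These 22 distinct sets form the basis B.
Close under arbitrary unions to get τ_{X×Y}; counting gives |τ_{X×Y}| = 64.


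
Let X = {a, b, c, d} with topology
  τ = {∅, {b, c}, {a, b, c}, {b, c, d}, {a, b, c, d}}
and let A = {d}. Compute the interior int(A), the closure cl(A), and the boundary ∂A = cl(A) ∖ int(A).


int(A) = ∅, cl(A) = {d}, ∂A = {d}.

Closed sets in (X, τ) are complements of opens:
  closed(X, τ) = {∅, {a}, {d}, {a, d}, {a, b, c, d}}.
int(A) = ⋃ {U ∈ τ : U ⊆ A}. Opens contained in A: ∅.
Taking the union of these: int(A) = ∅.
cl(A) = ⋂ {C closed : A ⊆ C}. Closed sets containing A: {d}, {a, d}, {a, b, c, d}.
Intersecting these: cl(A) = {d}.
∂A = cl(A) ∖ int(A) = {d} ∖ ∅ = {d}.


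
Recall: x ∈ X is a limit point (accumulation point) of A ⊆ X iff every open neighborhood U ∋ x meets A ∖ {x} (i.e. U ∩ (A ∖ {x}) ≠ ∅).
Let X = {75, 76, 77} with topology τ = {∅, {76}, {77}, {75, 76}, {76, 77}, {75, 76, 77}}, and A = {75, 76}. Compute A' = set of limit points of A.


A' = {75}

For each x ∈ X, list the open sets U ∈ τ with x ∈ U, then check whether U ∩ (A ∖ {x}) ≠ ∅ for every such U.
  x = 75: opens ∋ x are {75, 76}, {75, 76, 77}; each meets A ∖ {75}, so x IS a limit point.
  x = 76: open {76} ∋ x has {76} ∩ (A ∖ {76}) = ∅, so x is NOT a limit point.
  x = 77: open {77} ∋ x has {77} ∩ (A ∖ {77}) = ∅, so x is NOT a limit point.
Collecting: A' = {75}.


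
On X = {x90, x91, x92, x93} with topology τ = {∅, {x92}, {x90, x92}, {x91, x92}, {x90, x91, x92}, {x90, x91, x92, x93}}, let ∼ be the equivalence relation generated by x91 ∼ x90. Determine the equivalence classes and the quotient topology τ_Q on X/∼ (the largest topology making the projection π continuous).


X/∼ = {[x90=x91], [x92], [x93]}; |τ_Q| = 4.

Equivalence classes: [x90=x91], [x92], [x93].
Quotient map π: X → X/∼ sends x90 ↦ [x90=x91], x91 ↦ [x90=x91], x92 ↦ [x92], x93 ↦ [x93].
For each subset V ⊆ X/∼, compute π^{-1}(V) ⊆ X and check whether π^{-1}(V) ∈ τ. V is open in τ_Q iff π^{-1}(V) ∈ τ.
  V = {}: π^{-1}(V) = ∅ ∈ τ ✓.
  V = {[x90=x91]}: π^{-1}(V) = {x90, x91} ∉ τ ✗.
  V = {[x92]}: π^{-1}(V) = {x92} ∈ τ ✓.
  V = {[x90=x91], [x92]}: π^{-1}(V) = {x90, x91, x92} ∈ τ ✓.
  V = {[x93]}: π^{-1}(V) = {x93} ∉ τ ✗.
  V = {[x90=x91], [x93]}: π^{-1}(V) = {x90, x91, x93} ∉ τ ✗.
  V = {[x92], [x93]}: π^{-1}(V) = {x92, x93} ∉ τ ✗.
  V = {[x90=x91], [x92], [x93]}: π^{-1}(V) = {x90, x91, x92, x93} ∈ τ ✓.
Open sets in the quotient: τ_Q = {{}, {[x92]}, {[x90=x91], [x92]}, {[x90=x91], [x92], [x93]}} (4 elements).


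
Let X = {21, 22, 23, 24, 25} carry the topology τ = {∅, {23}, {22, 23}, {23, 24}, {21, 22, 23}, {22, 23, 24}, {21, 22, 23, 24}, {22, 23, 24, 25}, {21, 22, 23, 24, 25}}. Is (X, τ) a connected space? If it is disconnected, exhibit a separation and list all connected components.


(X, τ) is connected.

Find clopen sets (U ∈ τ with X ∖ U ∈ τ):
  U = ∅, X ∖ U = {21, 22, 23, 24, 25} — both open, so U is clopen.
  U = {21, 22, 23, 24, 25}, X ∖ U = ∅ — both open, so U is clopen.
Only trivial clopens (∅ and X) exist, so (X, τ) is connected.
Compute connected components by grouping points that agree on all clopens:
  component: {21, 22, 23, 24, 25}


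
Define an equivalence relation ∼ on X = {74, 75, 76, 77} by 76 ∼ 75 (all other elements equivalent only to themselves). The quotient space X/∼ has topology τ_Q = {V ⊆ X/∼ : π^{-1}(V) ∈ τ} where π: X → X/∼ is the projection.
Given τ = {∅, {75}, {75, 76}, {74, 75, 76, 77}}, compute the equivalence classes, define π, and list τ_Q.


X/∼ = {[74], [75=76], [77]}; |τ_Q| = 3.

Equivalence classes: [74], [75=76], [77].
Quotient map π: X → X/∼ sends 74 ↦ [74], 75 ↦ [75=76], 76 ↦ [75=76], 77 ↦ [77].
For each subset V ⊆ X/∼, compute π^{-1}(V) ⊆ X and check whether π^{-1}(V) ∈ τ. V is open in τ_Q iff π^{-1}(V) ∈ τ.
  V = {}: π^{-1}(V) = ∅ ∈ τ ✓.
  V = {[74]}: π^{-1}(V) = {74} ∉ τ ✗.
  V = {[75=76]}: π^{-1}(V) = {75, 76} ∈ τ ✓.
  V = {[74], [75=76]}: π^{-1}(V) = {74, 75, 76} ∉ τ ✗.
  V = {[77]}: π^{-1}(V) = {77} ∉ τ ✗.
  V = {[74], [77]}: π^{-1}(V) = {74, 77} ∉ τ ✗.
  V = {[75=76], [77]}: π^{-1}(V) = {75, 76, 77} ∉ τ ✗.
  V = {[74], [75=76], [77]}: π^{-1}(V) = {74, 75, 76, 77} ∈ τ ✓.
Open sets in the quotient: τ_Q = {{}, {[75=76]}, {[74], [75=76], [77]}} (3 elements).


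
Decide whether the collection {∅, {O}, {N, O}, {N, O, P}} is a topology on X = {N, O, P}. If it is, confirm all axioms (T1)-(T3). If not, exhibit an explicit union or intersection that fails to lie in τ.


τ IS a topology on X.

Axiom (T1): ∅ ∈ τ? Yes; X ∈ τ? Yes.
Axiom (T2/T3): check pairwise unions and intersections of members of τ.
All pairwise intersections and unions checked — each lies in τ. Therefore τ satisfies (T1), (T2), (T3): it IS a topology on X.


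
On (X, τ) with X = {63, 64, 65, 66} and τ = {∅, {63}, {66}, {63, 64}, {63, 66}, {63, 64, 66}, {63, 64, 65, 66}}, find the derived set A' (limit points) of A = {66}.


A' = {65}

For each x ∈ X, list the open sets U ∈ τ with x ∈ U, then check whether U ∩ (A ∖ {x}) ≠ ∅ for every such U.
  x = 63: open {63} ∋ x has {63} ∩ (A ∖ {63}) = ∅, so x is NOT a limit point.
  x = 64: open {63, 64} ∋ x has {63, 64} ∩ (A ∖ {64}) = ∅, so x is NOT a limit point.
  x = 65: opens ∋ x are {63, 64, 65, 66}; each meets A ∖ {65}, so x IS a limit point.
  x = 66: open {66} ∋ x has {66} ∩ (A ∖ {66}) = ∅, so x is NOT a limit point.
Collecting: A' = {65}.


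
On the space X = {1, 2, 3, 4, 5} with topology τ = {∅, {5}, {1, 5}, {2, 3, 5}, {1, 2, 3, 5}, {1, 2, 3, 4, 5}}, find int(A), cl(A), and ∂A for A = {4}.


int(A) = ∅, cl(A) = {4}, ∂A = {4}.

Closed sets in (X, τ) are complements of opens:
  closed(X, τ) = {∅, {4}, {1, 4}, {2, 3, 4}, {1, 2, 3, 4}, {1, 2, 3, 4, 5}}.
int(A) = ⋃ {U ∈ τ : U ⊆ A}. Opens contained in A: ∅.
Taking the union of these: int(A) = ∅.
cl(A) = ⋂ {C closed : A ⊆ C}. Closed sets containing A: {4}, {1, 4}, {2, 3, 4}, {1, 2, 3, 4}, {1, 2, 3, 4, 5}.
Intersecting these: cl(A) = {4}.
∂A = cl(A) ∖ int(A) = {4} ∖ ∅ = {4}.


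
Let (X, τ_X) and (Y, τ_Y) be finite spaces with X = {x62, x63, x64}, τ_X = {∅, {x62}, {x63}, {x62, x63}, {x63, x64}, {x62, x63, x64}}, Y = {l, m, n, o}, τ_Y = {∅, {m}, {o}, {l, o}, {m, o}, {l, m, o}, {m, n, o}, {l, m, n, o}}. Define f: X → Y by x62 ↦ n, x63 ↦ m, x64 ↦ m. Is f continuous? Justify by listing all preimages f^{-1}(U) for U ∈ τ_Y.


f IS continuous.

Compute f^{-1}(U) for each U ∈ τ_Y:
  U = ∅: f^{-1}(U) = ∅ ∈ τ_X ✓.
  U = {m}: f^{-1}(U) = {x63, x64} ∈ τ_X ✓.
  U = {o}: f^{-1}(U) = ∅ ∈ τ_X ✓.
  U = {l, o}: f^{-1}(U) = ∅ ∈ τ_X ✓.
  U = {m, o}: f^{-1}(U) = {x63, x64} ∈ τ_X ✓.
  U = {l, m, o}: f^{-1}(U) = {x63, x64} ∈ τ_X ✓.
  U = {m, n, o}: f^{-1}(U) = {x62, x63, x64} ∈ τ_X ✓.
  U = {l, m, n, o}: f^{-1}(U) = {x62, x63, x64} ∈ τ_X ✓.
Every preimage lies in τ_X, so f IS continuous.


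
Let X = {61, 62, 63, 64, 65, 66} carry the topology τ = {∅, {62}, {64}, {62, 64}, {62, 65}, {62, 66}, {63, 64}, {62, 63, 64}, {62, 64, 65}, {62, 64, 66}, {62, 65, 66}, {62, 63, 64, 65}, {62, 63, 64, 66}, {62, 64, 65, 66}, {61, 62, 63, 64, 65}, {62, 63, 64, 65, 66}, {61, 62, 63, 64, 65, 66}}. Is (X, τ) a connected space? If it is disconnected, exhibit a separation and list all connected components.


(X, τ) is connected.

Find clopen sets (U ∈ τ with X ∖ U ∈ τ):
  U = ∅, X ∖ U = {61, 62, 63, 64, 65, 66} — both open, so U is clopen.
  U = {61, 62, 63, 64, 65, 66}, X ∖ U = ∅ — both open, so U is clopen.
Only trivial clopens (∅ and X) exist, so (X, τ) is connected.
Compute connected components by grouping points that agree on all clopens:
  component: {61, 62, 63, 64, 65, 66}


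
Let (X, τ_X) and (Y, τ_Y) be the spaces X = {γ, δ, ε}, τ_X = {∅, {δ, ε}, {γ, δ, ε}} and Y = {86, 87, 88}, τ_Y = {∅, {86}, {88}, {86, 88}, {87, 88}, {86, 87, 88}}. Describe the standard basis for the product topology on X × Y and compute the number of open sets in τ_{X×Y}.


Basis B = {∅ × ∅, {δ, ε} × {86}, {δ, ε} × {88}, {γ, δ, ε} × {86}, {γ, δ, ε} × {88}, {δ, ε} × {86, 88}, {δ, ε} × {87, 88}, {γ, δ, ε} × {86, 88}, {γ, δ, ε} × {87, 88}, {δ, ε} × {86, 87, 88}, {γ, δ, ε} × {86, 87, 88}}; |τ_{X×Y}| = 18.

Enumerate products U × V with U ∈ τ_X, V ∈ τ_Y (deduplicated):
  ∅ × ∅ = {} (∅)
  {δ, ε} × {86} = {(δ,86), (ε,86)}
  {δ, ε} × {88} = {(δ,88), (ε,88)}
  {γ, δ, ε} × {86} = {(γ,86), (δ,86), (ε,86)}
  {γ, δ, ε} × {88} = {(γ,88), (δ,88), (ε,88)}
  {δ, ε} × {86, 88} = {(δ,86), (δ,88), (ε,86), (ε,88)}
  {δ, ε} × {87, 88} = {(δ,87), (δ,88), (ε,87), (ε,88)}
  {γ, δ, ε} × {86, 88} = {(γ,86), (γ,88), (δ,86), (δ,88), (ε,86), (ε,88)}
  {γ, δ, ε} × {87, 88} = {(γ,87), (γ,88), (δ,87), (δ,88), (ε,87), (ε,88)}
  {δ, ε} × {86, 87, 88} = {(δ,86), (δ,87), (δ,88), (ε,86), (ε,87), (ε,88)}
  {γ, δ, ε} × {86, 87, 88} = {(γ,86), (γ,87), (γ,88), (δ,86), (δ,87), (δ,88), (ε,86), (ε,87), (ε,88)}
These 11 distinct sets form the basis B.
Close under arbitrary unions to get τ_{X×Y}; counting gives |τ_{X×Y}| = 18.


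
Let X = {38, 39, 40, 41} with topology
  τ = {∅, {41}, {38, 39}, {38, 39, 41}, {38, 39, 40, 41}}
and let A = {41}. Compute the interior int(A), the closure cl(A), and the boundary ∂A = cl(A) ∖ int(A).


int(A) = {41}, cl(A) = {40, 41}, ∂A = {40}.

Closed sets in (X, τ) are complements of opens:
  closed(X, τ) = {∅, {40}, {40, 41}, {38, 39, 40}, {38, 39, 40, 41}}.
int(A) = ⋃ {U ∈ τ : U ⊆ A}. Opens contained in A: ∅, {41}.
Taking the union of these: int(A) = {41}.
cl(A) = ⋂ {C closed : A ⊆ C}. Closed sets containing A: {40, 41}, {38, 39, 40, 41}.
Intersecting these: cl(A) = {40, 41}.
∂A = cl(A) ∖ int(A) = {40, 41} ∖ {41} = {40}.


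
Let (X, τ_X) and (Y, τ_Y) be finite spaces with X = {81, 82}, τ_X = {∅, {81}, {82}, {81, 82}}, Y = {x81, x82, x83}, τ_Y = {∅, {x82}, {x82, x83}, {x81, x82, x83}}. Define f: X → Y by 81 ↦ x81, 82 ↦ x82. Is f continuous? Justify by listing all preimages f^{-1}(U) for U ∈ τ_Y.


f IS continuous.

Compute f^{-1}(U) for each U ∈ τ_Y:
  U = ∅: f^{-1}(U) = ∅ ∈ τ_X ✓.
  U = {x82}: f^{-1}(U) = {82} ∈ τ_X ✓.
  U = {x82, x83}: f^{-1}(U) = {82} ∈ τ_X ✓.
  U = {x81, x82, x83}: f^{-1}(U) = {81, 82} ∈ τ_X ✓.
Every preimage lies in τ_X, so f IS continuous.


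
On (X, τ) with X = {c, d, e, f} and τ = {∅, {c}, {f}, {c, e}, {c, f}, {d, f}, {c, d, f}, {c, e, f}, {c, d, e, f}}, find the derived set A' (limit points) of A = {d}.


A' = ∅

For each x ∈ X, list the open sets U ∈ τ with x ∈ U, then check whether U ∩ (A ∖ {x}) ≠ ∅ for every such U.
  x = c: open {c} ∋ x has {c} ∩ (A ∖ {c}) = ∅, so x is NOT a limit point.
  x = d: open {d, f} ∋ x has {d, f} ∩ (A ∖ {d}) = ∅, so x is NOT a limit point.
  x = e: open {c, e} ∋ x has {c, e} ∩ (A ∖ {e}) = ∅, so x is NOT a limit point.
  x = f: open {f} ∋ x has {f} ∩ (A ∖ {f}) = ∅, so x is NOT a limit point.
Collecting: A' = ∅.


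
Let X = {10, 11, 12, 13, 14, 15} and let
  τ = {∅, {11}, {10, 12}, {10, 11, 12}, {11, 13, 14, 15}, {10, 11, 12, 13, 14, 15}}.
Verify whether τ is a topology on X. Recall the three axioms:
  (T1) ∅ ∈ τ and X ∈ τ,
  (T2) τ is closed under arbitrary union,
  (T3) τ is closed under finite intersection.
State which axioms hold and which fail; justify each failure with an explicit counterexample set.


τ IS a topology on X.

Axiom (T1): ∅ ∈ τ? Yes; X ∈ τ? Yes.
Axiom (T2/T3): check pairwise unions and intersections of members of τ.
All pairwise intersections and unions checked — each lies in τ. Therefore τ satisfies (T1), (T2), (T3): it IS a topology on X.


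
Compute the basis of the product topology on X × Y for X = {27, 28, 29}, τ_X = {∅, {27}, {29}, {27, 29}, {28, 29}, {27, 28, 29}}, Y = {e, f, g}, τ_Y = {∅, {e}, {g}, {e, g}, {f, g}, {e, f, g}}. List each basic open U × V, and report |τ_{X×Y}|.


Basis B = {∅ × ∅, {27} × {e}, {27} × {g}, {29} × {e}, {29} × {g}, {27} × {e, g}, {27, 29} × {e}, {27} × {f, g}, {27, 29} × {g}, {28, 29} × {e}, {28, 29} × {g}, {29} × {e, g}, {29} × {f, g}, {27} × {e, f, g}, {27, 28, 29} × {e}, {27, 28, 29} × {g}, {29} × {e, f, g}, {27, 29} × {e, g}, {27, 29} × {f, g}, {28, 29} × {e, g}, {28, 29} × {f, g}, {27, 29} × {e, f, g}, {27, 28, 29} × {e, g}, {27, 28, 29} × {f, g}, {28, 29} × {e, f, g}, {27, 28, 29} × {e, f, g}}; |τ_{X×Y}| = 108.

Enumerate products U × V with U ∈ τ_X, V ∈ τ_Y (deduplicated):
  ∅ × ∅ = {} (∅)
  {27} × {e} = {(27,e)}
  {27} × {g} = {(27,g)}
  {29} × {e} = {(29,e)}
  {29} × {g} = {(29,g)}
  {27} × {e, g} = {(27,e), (27,g)}
  {27, 29} × {e} = {(27,e), (29,e)}
  {27} × {f, g} = {(27,f), (27,g)}
  {27, 29} × {g} = {(27,g), (29,g)}
  {28, 29} × {e} = {(28,e), (29,e)}
  {28, 29} × {g} = {(28,g), (29,g)}
  {29} × {e, g} = {(29,e), (29,g)}
  {29} × {f, g} = {(29,f), (29,g)}
  {27} × {e, f, g} = {(27,e), (27,f), (27,g)}
  {27, 28, 29} × {e} = {(27,e), (28,e), (29,e)}
  {27, 28, 29} × {g} = {(27,g), (28,g), (29,g)}
  {29} × {e, f, g} = {(29,e), (29,f), (29,g)}
  {27, 29} × {e, g} = {(27,e), (27,g), (29,e), (29,g)}
  {27, 29} × {f, g} = {(27,f), (27,g), (29,f), (29,g)}
  {28, 29} × {e, g} = {(28,e), (28,g), (29,e), (29,g)}
  {28, 29} × {f, g} = {(28,f), (28,g), (29,f), (29,g)}
  {27, 29} × {e, f, g} = {(27,e), (27,f), (27,g), (29,e), (29,f), (29,g)}
  {27, 28, 29} × {e, g} = {(27,e), (27,g), (28,e), (28,g), (29,e), (29,g)}
  {27, 28, 29} × {f, g} = {(27,f), (27,g), (28,f), (28,g), (29,f), (29,g)}
  {28, 29} × {e, f, g} = {(28,e), (28,f), (28,g), (29,e), (29,f), (29,g)}
  {27, 28, 29} × {e, f, g} = {(27,e), (27,f), (27,g), (28,e), (28,f), (28,g), (29,e), (29,f), (29,g)}
These 26 distinct sets form the basis B.
Close under arbitrary unions to get τ_{X×Y}; counting gives |τ_{X×Y}| = 108.


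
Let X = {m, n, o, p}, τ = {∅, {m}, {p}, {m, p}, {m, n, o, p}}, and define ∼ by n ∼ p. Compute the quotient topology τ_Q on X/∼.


X/∼ = {[m], [n=p], [o]}; |τ_Q| = 3.

Equivalence classes: [m], [n=p], [o].
Quotient map π: X → X/∼ sends m ↦ [m], n ↦ [n=p], o ↦ [o], p ↦ [n=p].
For each subset V ⊆ X/∼, compute π^{-1}(V) ⊆ X and check whether π^{-1}(V) ∈ τ. V is open in τ_Q iff π^{-1}(V) ∈ τ.
  V = {}: π^{-1}(V) = ∅ ∈ τ ✓.
  V = {[m]}: π^{-1}(V) = {m} ∈ τ ✓.
  V = {[n=p]}: π^{-1}(V) = {n, p} ∉ τ ✗.
  V = {[m], [n=p]}: π^{-1}(V) = {m, n, p} ∉ τ ✗.
  V = {[o]}: π^{-1}(V) = {o} ∉ τ ✗.
  V = {[m], [o]}: π^{-1}(V) = {m, o} ∉ τ ✗.
  V = {[n=p], [o]}: π^{-1}(V) = {n, o, p} ∉ τ ✗.
  V = {[m], [n=p], [o]}: π^{-1}(V) = {m, n, o, p} ∈ τ ✓.
Open sets in the quotient: τ_Q = {{}, {[m]}, {[m], [n=p], [o]}} (3 elements).


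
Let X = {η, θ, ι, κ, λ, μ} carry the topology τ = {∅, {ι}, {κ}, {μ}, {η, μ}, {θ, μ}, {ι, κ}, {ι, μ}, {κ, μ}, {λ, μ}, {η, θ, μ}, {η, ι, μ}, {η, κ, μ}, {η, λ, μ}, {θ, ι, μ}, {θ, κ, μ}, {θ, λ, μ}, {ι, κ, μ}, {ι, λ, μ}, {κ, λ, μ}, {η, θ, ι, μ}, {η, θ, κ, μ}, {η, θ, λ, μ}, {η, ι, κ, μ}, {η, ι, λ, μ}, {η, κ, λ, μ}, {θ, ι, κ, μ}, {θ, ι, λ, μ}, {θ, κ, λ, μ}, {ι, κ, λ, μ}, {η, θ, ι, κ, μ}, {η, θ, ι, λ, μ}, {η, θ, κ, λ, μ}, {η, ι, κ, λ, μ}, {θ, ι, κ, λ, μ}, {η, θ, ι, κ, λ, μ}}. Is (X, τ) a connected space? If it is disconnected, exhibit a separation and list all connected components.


(X, τ) is disconnected; components = [{ι}, {κ}, {η, θ, λ, μ}].

Find clopen sets (U ∈ τ with X ∖ U ∈ τ):
  U = ∅, X ∖ U = {η, θ, ι, κ, λ, μ} — both open, so U is clopen.
  U = {ι}, X ∖ U = {η, θ, κ, λ, μ} — both open, so U is clopen.
  U = {κ}, X ∖ U = {η, θ, ι, λ, μ} — both open, so U is clopen.
  U = {ι, κ}, X ∖ U = {η, θ, λ, μ} — both open, so U is clopen.
  U = {η, θ, λ, μ}, X ∖ U = {ι, κ} — both open, so U is clopen.
  U = {η, θ, ι, λ, μ}, X ∖ U = {κ} — both open, so U is clopen.
  U = {η, θ, κ, λ, μ}, X ∖ U = {ι} — both open, so U is clopen.
  U = {η, θ, ι, κ, λ, μ}, X ∖ U = ∅ — both open, so U is clopen.
Nontrivial clopen(s) exist: e.g. {η, θ, κ, λ, μ}. So (X, τ) is disconnected.
Compute connected components by grouping points that agree on all clopens:
  component: {ι}
  component: {κ}
  component: {η, θ, λ, μ}
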